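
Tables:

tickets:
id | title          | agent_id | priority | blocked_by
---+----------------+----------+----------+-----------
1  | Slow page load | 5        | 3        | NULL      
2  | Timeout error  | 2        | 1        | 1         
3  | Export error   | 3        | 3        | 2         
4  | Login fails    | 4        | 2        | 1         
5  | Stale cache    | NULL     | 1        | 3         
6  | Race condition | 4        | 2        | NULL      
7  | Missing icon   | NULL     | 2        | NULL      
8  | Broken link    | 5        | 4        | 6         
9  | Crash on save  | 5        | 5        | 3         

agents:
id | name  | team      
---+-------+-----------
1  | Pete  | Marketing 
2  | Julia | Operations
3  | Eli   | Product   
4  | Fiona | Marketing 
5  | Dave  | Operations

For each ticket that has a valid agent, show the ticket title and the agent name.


INNER JOIN keeps only tickets rows whose agent_id matches an id in agents. Walk through each ticket:
  - ticket 1 (Slow page load): agent_id=5 -> matches Dave
  - ticket 2 (Timeout error): agent_id=2 -> matches Julia
  - ticket 3 (Export error): agent_id=3 -> matches Eli
  - ticket 4 (Login fails): agent_id=4 -> matches Fiona
  - ticket 5 (Stale cache): agent_id=NULL, no match -> dropped
  - ticket 6 (Race condition): agent_id=4 -> matches Fiona
  - ticket 7 (Missing icon): agent_id=NULL, no match -> dropped
  - ticket 8 (Broken link): agent_id=5 -> matches Dave
  - ticket 9 (Crash on save): agent_id=5 -> matches Dave
So 2 of 9 rows are dropped.

SQL:
SELECT a.title, b.name AS agent
FROM tickets a
INNER JOIN agents b ON a.agent_id = b.id

Result:
title          | agent
---------------+------
Slow page load | Dave 
Timeout error  | Julia
Export error   | Eli  
Login fails    | Fiona
Race condition | Fiona
Broken link    | Dave 
Crash on save  | Dave 


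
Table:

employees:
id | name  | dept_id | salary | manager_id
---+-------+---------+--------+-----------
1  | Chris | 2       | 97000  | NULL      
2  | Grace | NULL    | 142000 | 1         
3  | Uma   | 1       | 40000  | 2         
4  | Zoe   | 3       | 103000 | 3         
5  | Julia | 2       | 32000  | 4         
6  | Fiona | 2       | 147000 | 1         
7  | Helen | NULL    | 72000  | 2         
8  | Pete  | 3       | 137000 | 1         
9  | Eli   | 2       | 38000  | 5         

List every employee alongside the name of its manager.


This is a self-join: employees is joined to a second copy of itself, matching each row's manager_id to another row's id. Use LEFT JOIN so rows with manager_id=NULL are kept.
  - employee 1 (Chris): manager_id=NULL -> NULL
  - employee 2 (Grace): manager_id=1 -> Chris
  - employee 3 (Uma): manager_id=2 -> Grace
  - employee 4 (Zoe): manager_id=3 -> Uma
  - employee 5 (Julia): manager_id=4 -> Zoe
  - employee 6 (Fiona): manager_id=1 -> Chris
  - employee 7 (Helen): manager_id=2 -> Grace
  - employee 8 (Pete): manager_id=1 -> Chris
  - employee 9 (Eli): manager_id=5 -> Julia

SQL:
SELECT a.name AS item, b.name AS manager
FROM employees a
LEFT JOIN employees b ON a.manager_id = b.id

Result:
item  | manager
------+--------
Chris | NULL   
Grace | Chris  
Uma   | Grace  
Zoe   | Uma    
Julia | Zoe    
Fiona | Chris  
Helen | Grace  
Pete  | Chris  
Eli   | Julia  


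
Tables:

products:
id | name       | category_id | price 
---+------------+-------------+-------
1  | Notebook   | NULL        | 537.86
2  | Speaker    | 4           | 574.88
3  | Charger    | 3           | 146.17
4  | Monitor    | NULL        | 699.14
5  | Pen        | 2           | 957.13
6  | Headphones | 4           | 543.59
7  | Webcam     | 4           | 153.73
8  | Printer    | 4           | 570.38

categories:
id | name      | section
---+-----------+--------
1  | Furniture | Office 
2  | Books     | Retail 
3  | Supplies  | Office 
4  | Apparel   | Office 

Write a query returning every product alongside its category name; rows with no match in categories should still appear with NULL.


LEFT JOIN keeps every row from products (the left table); where category_id has no match in categories, the category columns become NULL. Walk through each product:
  - product 1 (Notebook): category_id=NULL, no match -> kept with NULL
  - product 2 (Speaker): category_id=4 -> matches Apparel
  - product 3 (Charger): category_id=3 -> matches Supplies
  - product 4 (Monitor): category_id=NULL, no match -> kept with NULL
  - product 5 (Pen): category_id=2 -> matches Books
  - product 6 (Headphones): category_id=4 -> matches Apparel
  - product 7 (Webcam): category_id=4 -> matches Apparel
  - product 8 (Printer): category_id=4 -> matches Apparel
All 8 rows appear; 2 have NULL category.

SQL:
SELECT a.name, b.name AS category
FROM products a
LEFT JOIN categories b ON a.category_id = b.id

Result:
name       | category
-----------+---------
Notebook   | NULL    
Speaker    | Apparel 
Charger    | Supplies
Monitor    | NULL    
Pen        | Books   
Headphones | Apparel 
Webcam     | Apparel 
Printer    | Apparel 


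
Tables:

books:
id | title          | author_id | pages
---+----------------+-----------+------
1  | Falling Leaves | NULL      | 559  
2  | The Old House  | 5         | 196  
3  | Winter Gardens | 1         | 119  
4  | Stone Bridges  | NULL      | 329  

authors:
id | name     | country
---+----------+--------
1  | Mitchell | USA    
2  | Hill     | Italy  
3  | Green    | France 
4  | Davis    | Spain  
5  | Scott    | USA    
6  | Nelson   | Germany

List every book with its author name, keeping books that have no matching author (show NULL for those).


LEFT JOIN keeps every row from books (the left table); where author_id has no match in authors, the author columns become NULL. Walk through each book:
  - book 1 (Falling Leaves): author_id=NULL, no match -> kept with NULL
  - book 2 (The Old House): author_id=5 -> matches Scott
  - book 3 (Winter Gardens): author_id=1 -> matches Mitchell
  - book 4 (Stone Bridges): author_id=NULL, no match -> kept with NULL
All 4 rows appear; 2 have NULL author.

SQL:
SELECT a.title, b.name AS author
FROM books a
LEFT JOIN authors b ON a.author_id = b.id

Result:
title          | author  
---------------+---------
Falling Leaves | NULL    
The Old House  | Scott   
Winter Gardens | Mitchell
Stone Bridges  | NULL    


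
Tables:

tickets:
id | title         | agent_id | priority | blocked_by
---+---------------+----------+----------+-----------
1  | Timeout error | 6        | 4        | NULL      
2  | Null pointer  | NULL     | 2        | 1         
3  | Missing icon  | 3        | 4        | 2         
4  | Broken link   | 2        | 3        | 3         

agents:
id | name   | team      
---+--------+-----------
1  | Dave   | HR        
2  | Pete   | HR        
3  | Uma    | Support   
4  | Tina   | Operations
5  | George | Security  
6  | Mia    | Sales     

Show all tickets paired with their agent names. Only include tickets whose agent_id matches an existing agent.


INNER JOIN keeps only tickets rows whose agent_id matches an id in agents. Walk through each ticket:
  - ticket 1 (Timeout error): agent_id=6 -> matches Mia
  - ticket 2 (Null pointer): agent_id=NULL, no match -> dropped
  - ticket 3 (Missing icon): agent_id=3 -> matches Uma
  - ticket 4 (Broken link): agent_id=2 -> matches Pete
So 1 of 4 rows is dropped.

SQL:
SELECT a.title, b.name AS agent
FROM tickets a
INNER JOIN agents b ON a.agent_id = b.id

Result:
title         | agent
--------------+------
Timeout error | Mia  
Missing icon  | Uma  
Broken link   | Pete 


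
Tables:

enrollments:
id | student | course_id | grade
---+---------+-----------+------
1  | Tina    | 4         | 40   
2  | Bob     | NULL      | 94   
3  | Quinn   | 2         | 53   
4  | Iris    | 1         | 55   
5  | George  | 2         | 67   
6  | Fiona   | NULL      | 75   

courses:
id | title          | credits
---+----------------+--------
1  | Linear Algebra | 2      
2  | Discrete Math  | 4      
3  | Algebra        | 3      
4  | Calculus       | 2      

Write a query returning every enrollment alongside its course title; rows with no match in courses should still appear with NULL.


LEFT JOIN keeps every row from enrollments (the left table); where course_id has no match in courses, the course columns become NULL. Walk through each enrollment:
  - enrollment 1 (Tina): course_id=4 -> matches Calculus
  - enrollment 2 (Bob): course_id=NULL, no match -> kept with NULL
  - enrollment 3 (Quinn): course_id=2 -> matches Discrete Math
  - enrollment 4 (Iris): course_id=1 -> matches Linear Algebra
  - enrollment 5 (George): course_id=2 -> matches Discrete Math
  - enrollment 6 (Fiona): course_id=NULL, no match -> kept with NULL
All 6 rows appear; 2 have NULL course.

SQL:
SELECT a.student, b.title AS course
FROM enrollments a
LEFT JOIN courses b ON a.course_id = b.id

Result:
student | course        
--------+---------------
Tina    | Calculus      
Bob     | NULL          
Quinn   | Discrete Math 
Iris    | Linear Algebra
George  | Discrete Math 
Fiona   | NULL          


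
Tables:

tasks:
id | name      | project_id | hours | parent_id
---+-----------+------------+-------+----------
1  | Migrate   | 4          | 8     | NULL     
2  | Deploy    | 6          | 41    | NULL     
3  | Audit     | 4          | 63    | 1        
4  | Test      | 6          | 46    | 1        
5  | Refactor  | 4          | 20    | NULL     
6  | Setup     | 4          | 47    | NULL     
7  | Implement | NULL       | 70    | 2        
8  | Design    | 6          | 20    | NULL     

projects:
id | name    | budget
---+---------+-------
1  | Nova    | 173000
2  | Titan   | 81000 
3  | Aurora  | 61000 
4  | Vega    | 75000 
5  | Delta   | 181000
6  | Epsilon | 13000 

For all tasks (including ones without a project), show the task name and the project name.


LEFT JOIN keeps every row from tasks (the left table); where project_id has no match in projects, the project columns become NULL. Walk through each task:
  - task 1 (Migrate): project_id=4 -> matches Vega
  - task 2 (Deploy): project_id=6 -> matches Epsilon
  - task 3 (Audit): project_id=4 -> matches Vega
  - task 4 (Test): project_id=6 -> matches Epsilon
  - task 5 (Refactor): project_id=4 -> matches Vega
  - task 6 (Setup): project_id=4 -> matches Vega
  - task 7 (Implement): project_id=NULL, no match -> kept with NULL
  - task 8 (Design): project_id=6 -> matches Epsilon
All 8 rows appear; 1 has NULL project.

SQL:
SELECT a.name, b.name AS project
FROM tasks a
LEFT JOIN projects b ON a.project_id = b.id

Result:
name      | project
----------+--------
Migrate   | Vega   
Deploy    | Epsilon
Audit     | Vega   
Test      | Epsilon
Refactor  | Vega   
Setup     | Vega   
Implement | NULL   
Design    | Epsilon


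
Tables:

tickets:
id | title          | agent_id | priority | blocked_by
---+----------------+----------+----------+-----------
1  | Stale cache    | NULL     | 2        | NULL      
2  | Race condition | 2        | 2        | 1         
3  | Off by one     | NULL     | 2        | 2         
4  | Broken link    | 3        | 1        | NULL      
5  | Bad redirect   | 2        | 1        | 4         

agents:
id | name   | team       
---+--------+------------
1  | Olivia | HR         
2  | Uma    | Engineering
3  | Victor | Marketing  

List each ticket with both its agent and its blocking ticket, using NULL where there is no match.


Two LEFT JOINs from the same base table tickets: one to agents via agent_id, one to tickets itself via blocked_by. Both are LEFT so every ticket is preserved.
Match against agents:
  - ticket 1 (Stale cache): agent_id=NULL, no match -> kept with NULL
  - ticket 2 (Race condition): agent_id=2 -> matches Uma
  - ticket 3 (Off by one): agent_id=NULL, no match -> kept with NULL
  - ticket 4 (Broken link): agent_id=3 -> matches Victor
  - ticket 5 (Bad redirect): agent_id=2 -> matches Uma
Match against tickets (self):
  - ticket 1 (Stale cache): blocked_by=NULL -> NULL
  - ticket 2 (Race condition): blocked_by=1 -> Stale cache
  - ticket 3 (Off by one): blocked_by=2 -> Race condition
  - ticket 4 (Broken link): blocked_by=NULL -> NULL
  - ticket 5 (Bad redirect): blocked_by=4 -> Broken link

SQL:
SELECT a.title, b.name AS agent, c.title AS blocked_by
FROM tickets a
LEFT JOIN agents b ON a.agent_id = b.id
LEFT JOIN tickets c ON a.blocked_by = c.id

Result:
title          | agent  | blocked_by    
---------------+--------+---------------
Stale cache    | NULL   | NULL          
Race condition | Uma    | Stale cache   
Off by one     | NULL   | Race condition
Broken link    | Victor | NULL          
Bad redirect   | Uma    | Broken link   


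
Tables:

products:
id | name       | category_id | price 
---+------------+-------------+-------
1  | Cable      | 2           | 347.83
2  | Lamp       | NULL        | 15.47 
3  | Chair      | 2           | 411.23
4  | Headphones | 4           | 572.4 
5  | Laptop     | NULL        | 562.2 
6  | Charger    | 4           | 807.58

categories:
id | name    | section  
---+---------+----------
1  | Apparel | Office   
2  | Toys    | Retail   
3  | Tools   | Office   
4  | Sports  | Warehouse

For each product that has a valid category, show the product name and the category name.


INNER JOIN keeps only products rows whose category_id matches an id in categories. Walk through each product:
  - product 1 (Cable): category_id=2 -> matches Toys
  - product 2 (Lamp): category_id=NULL, no match -> dropped
  - product 3 (Chair): category_id=2 -> matches Toys
  - product 4 (Headphones): category_id=4 -> matches Sports
  - product 5 (Laptop): category_id=NULL, no match -> dropped
  - product 6 (Charger): category_id=4 -> matches Sports
So 2 of 6 rows are dropped.

SQL:
SELECT a.name, b.name AS category
FROM products a
INNER JOIN categories b ON a.category_id = b.id

Result:
name       | category
-----------+---------
Cable      | Toys    
Chair      | Toys    
Headphones | Sports  
Charger    | Sports  


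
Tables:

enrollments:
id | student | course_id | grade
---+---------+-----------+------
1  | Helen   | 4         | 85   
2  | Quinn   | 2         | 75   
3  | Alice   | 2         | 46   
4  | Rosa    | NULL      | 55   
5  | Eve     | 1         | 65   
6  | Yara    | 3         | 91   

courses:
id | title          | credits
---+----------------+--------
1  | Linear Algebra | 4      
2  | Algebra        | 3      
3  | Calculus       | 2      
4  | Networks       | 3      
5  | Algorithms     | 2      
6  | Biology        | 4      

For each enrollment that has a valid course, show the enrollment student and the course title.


INNER JOIN keeps only enrollments rows whose course_id matches an id in courses. Walk through each enrollment:
  - enrollment 1 (Helen): course_id=4 -> matches Networks
  - enrollment 2 (Quinn): course_id=2 -> matches Algebra
  - enrollment 3 (Alice): course_id=2 -> matches Algebra
  - enrollment 4 (Rosa): course_id=NULL, no match -> dropped
  - enrollment 5 (Eve): course_id=1 -> matches Linear Algebra
  - enrollment 6 (Yara): course_id=3 -> matches Calculus
So 1 of 6 rows is dropped.

SQL:
SELECT a.student, b.title AS course
FROM enrollments a
INNER JOIN courses b ON a.course_id = b.id

Result:
student | course        
--------+---------------
Helen   | Networks      
Quinn   | Algebra       
Alice   | Algebra       
Eve     | Linear Algebra
Yara    | Calculus      


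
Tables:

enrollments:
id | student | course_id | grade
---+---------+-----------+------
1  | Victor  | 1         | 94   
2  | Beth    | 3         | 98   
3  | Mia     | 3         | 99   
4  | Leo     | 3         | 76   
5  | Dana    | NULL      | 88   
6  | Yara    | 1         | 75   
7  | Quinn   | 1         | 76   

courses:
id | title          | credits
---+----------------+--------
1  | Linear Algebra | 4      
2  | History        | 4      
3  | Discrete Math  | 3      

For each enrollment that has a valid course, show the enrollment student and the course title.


INNER JOIN keeps only enrollments rows whose course_id matches an id in courses. Walk through each enrollment:
  - enrollment 1 (Victor): course_id=1 -> matches Linear Algebra
  - enrollment 2 (Beth): course_id=3 -> matches Discrete Math
  - enrollment 3 (Mia): course_id=3 -> matches Discrete Math
  - enrollment 4 (Leo): course_id=3 -> matches Discrete Math
  - enrollment 5 (Dana): course_id=NULL, no match -> dropped
  - enrollment 6 (Yara): course_id=1 -> matches Linear Algebra
  - enrollment 7 (Quinn): course_id=1 -> matches Linear Algebra
So 1 of 7 rows is dropped.

SQL:
SELECT a.student, b.title AS course
FROM enrollments a
INNER JOIN courses b ON a.course_id = b.id

Result:
student | course        
--------+---------------
Victor  | Linear Algebra
Beth    | Discrete Math 
Mia     | Discrete Math 
Leo     | Discrete Math 
Yara    | Linear Algebra
Quinn   | Linear Algebra


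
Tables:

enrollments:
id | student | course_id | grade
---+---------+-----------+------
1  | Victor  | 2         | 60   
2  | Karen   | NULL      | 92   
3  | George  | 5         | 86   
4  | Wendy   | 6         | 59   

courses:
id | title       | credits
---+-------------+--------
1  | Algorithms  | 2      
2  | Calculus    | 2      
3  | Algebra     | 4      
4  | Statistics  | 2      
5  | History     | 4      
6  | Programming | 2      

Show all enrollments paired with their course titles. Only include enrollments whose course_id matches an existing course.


INNER JOIN keeps only enrollments rows whose course_id matches an id in courses. Walk through each enrollment:
  - enrollment 1 (Victor): course_id=2 -> matches Calculus
  - enrollment 2 (Karen): course_id=NULL, no match -> dropped
  - enrollment 3 (George): course_id=5 -> matches History
  - enrollment 4 (Wendy): course_id=6 -> matches Programming
So 1 of 4 rows is dropped.

SQL:
SELECT a.student, b.title AS course
FROM enrollments a
INNER JOIN courses b ON a.course_id = b.id

Result:
student | course     
--------+------------
Victor  | Calculus   
George  | History    
Wendy   | Programming


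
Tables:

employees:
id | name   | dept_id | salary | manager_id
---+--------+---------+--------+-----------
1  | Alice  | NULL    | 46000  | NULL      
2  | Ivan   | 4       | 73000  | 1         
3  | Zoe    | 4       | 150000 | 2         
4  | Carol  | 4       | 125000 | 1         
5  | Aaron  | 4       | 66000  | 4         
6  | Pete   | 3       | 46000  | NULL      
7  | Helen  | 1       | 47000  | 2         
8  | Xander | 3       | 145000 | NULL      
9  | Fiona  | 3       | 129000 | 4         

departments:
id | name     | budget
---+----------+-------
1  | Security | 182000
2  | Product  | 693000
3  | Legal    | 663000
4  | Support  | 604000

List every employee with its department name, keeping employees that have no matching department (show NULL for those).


LEFT JOIN keeps every row from employees (the left table); where dept_id has no match in departments, the department columns become NULL. Walk through each employee:
  - employee 1 (Alice): dept_id=NULL, no match -> kept with NULL
  - employee 2 (Ivan): dept_id=4 -> matches Support
  - employee 3 (Zoe): dept_id=4 -> matches Support
  - employee 4 (Carol): dept_id=4 -> matches Support
  - employee 5 (Aaron): dept_id=4 -> matches Support
  - employee 6 (Pete): dept_id=3 -> matches Legal
  - employee 7 (Helen): dept_id=1 -> matches Security
  - employee 8 (Xander): dept_id=3 -> matches Legal
  - employee 9 (Fiona): dept_id=3 -> matches Legal
All 9 rows appear; 1 has NULL department.

SQL:
SELECT a.name, b.name AS department
FROM employees a
LEFT JOIN departments b ON a.dept_id = b.id

Result:
name   | department
-------+-----------
Alice  | NULL      
Ivan   | Support   
Zoe    | Support   
Carol  | Support   
Aaron  | Support   
Pete   | Legal     
Helen  | Security  
Xander | Legal     
Fiona  | Legal     


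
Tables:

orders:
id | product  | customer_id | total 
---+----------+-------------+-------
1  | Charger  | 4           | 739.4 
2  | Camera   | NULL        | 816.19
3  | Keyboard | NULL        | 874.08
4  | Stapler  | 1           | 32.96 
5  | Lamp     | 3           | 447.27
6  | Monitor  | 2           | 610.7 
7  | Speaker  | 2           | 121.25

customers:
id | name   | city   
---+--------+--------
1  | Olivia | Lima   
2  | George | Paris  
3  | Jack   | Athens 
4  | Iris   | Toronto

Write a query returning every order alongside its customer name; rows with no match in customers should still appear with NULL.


LEFT JOIN keeps every row from orders (the left table); where customer_id has no match in customers, the customer columns become NULL. Walk through each order:
  - order 1 (Charger): customer_id=4 -> matches Iris
  - order 2 (Camera): customer_id=NULL, no match -> kept with NULL
  - order 3 (Keyboard): customer_id=NULL, no match -> kept with NULL
  - order 4 (Stapler): customer_id=1 -> matches Olivia
  - order 5 (Lamp): customer_id=3 -> matches Jack
  - order 6 (Monitor): customer_id=2 -> matches George
  - order 7 (Speaker): customer_id=2 -> matches George
All 7 rows appear; 2 have NULL customer.

SQL:
SELECT a.product, b.name AS customer
FROM orders a
LEFT JOIN customers b ON a.customer_id = b.id

Result:
product  | customer
---------+---------
Charger  | Iris    
Camera   | NULL    
Keyboard | NULL    
Stapler  | Olivia  
Lamp     | Jack    
Monitor  | George  
Speaker  | George  


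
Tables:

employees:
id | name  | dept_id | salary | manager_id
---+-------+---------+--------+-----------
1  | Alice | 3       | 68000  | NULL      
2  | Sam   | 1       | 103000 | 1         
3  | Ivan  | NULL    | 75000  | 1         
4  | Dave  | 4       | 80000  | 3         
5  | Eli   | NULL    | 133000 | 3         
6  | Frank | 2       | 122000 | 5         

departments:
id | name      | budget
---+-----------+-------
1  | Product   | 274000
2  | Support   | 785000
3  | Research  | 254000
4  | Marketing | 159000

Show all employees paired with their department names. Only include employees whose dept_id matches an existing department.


INNER JOIN keeps only employees rows whose dept_id matches an id in departments. Walk through each employee:
  - employee 1 (Alice): dept_id=3 -> matches Research
  - employee 2 (Sam): dept_id=1 -> matches Product
  - employee 3 (Ivan): dept_id=NULL, no match -> dropped
  - employee 4 (Dave): dept_id=4 -> matches Marketing
  - employee 5 (Eli): dept_id=NULL, no match -> dropped
  - employee 6 (Frank): dept_id=2 -> matches Support
So 2 of 6 rows are dropped.

SQL:
SELECT a.name, b.name AS department
FROM employees a
INNER JOIN departments b ON a.dept_id = b.id

Result:
name  | department
------+-----------
Alice | Research  
Sam   | Product   
Dave  | Marketing 
Frank | Support   


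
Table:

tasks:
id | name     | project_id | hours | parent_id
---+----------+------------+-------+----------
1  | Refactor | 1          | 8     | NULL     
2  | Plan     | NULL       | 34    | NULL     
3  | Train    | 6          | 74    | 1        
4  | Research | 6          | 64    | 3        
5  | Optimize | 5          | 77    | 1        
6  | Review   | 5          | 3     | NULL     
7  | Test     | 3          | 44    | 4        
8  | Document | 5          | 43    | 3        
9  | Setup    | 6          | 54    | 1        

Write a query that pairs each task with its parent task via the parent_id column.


This is a self-join: tasks is joined to a second copy of itself, matching each row's parent_id to another row's id. Use LEFT JOIN so rows with parent_id=NULL are kept.
  - task 1 (Refactor): parent_id=NULL -> NULL
  - task 2 (Plan): parent_id=NULL -> NULL
  - task 3 (Train): parent_id=1 -> Refactor
  - task 4 (Research): parent_id=3 -> Train
  - task 5 (Optimize): parent_id=1 -> Refactor
  - task 6 (Review): parent_id=NULL -> NULL
  - task 7 (Test): parent_id=4 -> Research
  - task 8 (Document): parent_id=3 -> Train
  - task 9 (Setup): parent_id=1 -> Refactor

SQL:
SELECT a.name AS item, b.name AS parent
FROM tasks a
LEFT JOIN tasks b ON a.parent_id = b.id

Result:
item     | parent  
---------+---------
Refactor | NULL    
Plan     | NULL    
Train    | Refactor
Research | Train   
Optimize | Refactor
Review   | NULL    
Test     | Research
Document | Train   
Setup    | Refactor


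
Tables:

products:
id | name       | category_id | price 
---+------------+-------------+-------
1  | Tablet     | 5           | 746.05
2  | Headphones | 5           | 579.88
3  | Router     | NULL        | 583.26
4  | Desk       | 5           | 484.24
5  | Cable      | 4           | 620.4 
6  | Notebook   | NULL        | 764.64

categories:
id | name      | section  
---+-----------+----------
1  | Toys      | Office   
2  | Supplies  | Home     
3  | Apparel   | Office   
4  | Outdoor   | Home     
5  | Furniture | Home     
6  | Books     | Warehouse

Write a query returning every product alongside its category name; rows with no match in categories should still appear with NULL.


LEFT JOIN keeps every row from products (the left table); where category_id has no match in categories, the category columns become NULL. Walk through each product:
  - product 1 (Tablet): category_id=5 -> matches Furniture
  - product 2 (Headphones): category_id=5 -> matches Furniture
  - product 3 (Router): category_id=NULL, no match -> kept with NULL
  - product 4 (Desk): category_id=5 -> matches Furniture
  - product 5 (Cable): category_id=4 -> matches Outdoor
  - product 6 (Notebook): category_id=NULL, no match -> kept with NULL
All 6 rows appear; 2 have NULL category.

SQL:
SELECT a.name, b.name AS category
FROM products a
LEFT JOIN categories b ON a.category_id = b.id

Result:
name       | category 
-----------+----------
Tablet     | Furniture
Headphones | Furniture
Router     | NULL     
Desk       | Furniture
Cable      | Outdoor  
Notebook   | NULL     


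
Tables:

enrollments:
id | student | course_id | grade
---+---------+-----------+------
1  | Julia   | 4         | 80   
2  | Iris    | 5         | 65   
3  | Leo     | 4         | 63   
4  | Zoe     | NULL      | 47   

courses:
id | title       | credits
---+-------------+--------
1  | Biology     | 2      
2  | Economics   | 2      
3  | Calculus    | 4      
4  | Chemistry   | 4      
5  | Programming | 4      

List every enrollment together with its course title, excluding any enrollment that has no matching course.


INNER JOIN keeps only enrollments rows whose course_id matches an id in courses. Walk through each enrollment:
  - enrollment 1 (Julia): course_id=4 -> matches Chemistry
  - enrollment 2 (Iris): course_id=5 -> matches Programming
  - enrollment 3 (Leo): course_id=4 -> matches Chemistry
  - enrollment 4 (Zoe): course_id=NULL, no match -> dropped
So 1 of 4 rows is dropped.

SQL:
SELECT a.student, b.title AS course
FROM enrollments a
INNER JOIN courses b ON a.course_id = b.id

Result:
student | course     
--------+------------
Julia   | Chemistry  
Iris    | Programming
Leo     | Chemistry  


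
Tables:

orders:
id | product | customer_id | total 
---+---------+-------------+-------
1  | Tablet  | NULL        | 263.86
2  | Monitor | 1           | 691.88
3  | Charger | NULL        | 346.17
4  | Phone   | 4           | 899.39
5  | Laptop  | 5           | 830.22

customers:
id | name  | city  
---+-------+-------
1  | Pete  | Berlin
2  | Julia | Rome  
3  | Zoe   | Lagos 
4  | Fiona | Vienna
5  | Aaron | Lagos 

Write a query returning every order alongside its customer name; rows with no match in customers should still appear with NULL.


LEFT JOIN keeps every row from orders (the left table); where customer_id has no match in customers, the customer columns become NULL. Walk through each order:
  - order 1 (Tablet): customer_id=NULL, no match -> kept with NULL
  - order 2 (Monitor): customer_id=1 -> matches Pete
  - order 3 (Charger): customer_id=NULL, no match -> kept with NULL
  - order 4 (Phone): customer_id=4 -> matches Fiona
  - order 5 (Laptop): customer_id=5 -> matches Aaron
All 5 rows appear; 2 have NULL customer.

SQL:
SELECT a.product, b.name AS customer
FROM orders a
LEFT JOIN customers b ON a.customer_id = b.id

Result:
product | customer
--------+---------
Tablet  | NULL    
Monitor | Pete    
Charger | NULL    
Phone   | Fiona   
Laptop  | Aaron   


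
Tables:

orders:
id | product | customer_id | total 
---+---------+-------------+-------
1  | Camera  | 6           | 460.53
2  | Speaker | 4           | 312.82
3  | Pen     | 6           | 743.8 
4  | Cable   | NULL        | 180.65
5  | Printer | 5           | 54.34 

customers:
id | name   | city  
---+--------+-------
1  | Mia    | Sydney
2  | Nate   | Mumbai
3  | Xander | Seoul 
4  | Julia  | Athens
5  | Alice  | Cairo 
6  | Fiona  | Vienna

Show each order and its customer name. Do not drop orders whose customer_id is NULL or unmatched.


LEFT JOIN keeps every row from orders (the left table); where customer_id has no match in customers, the customer columns become NULL. Walk through each order:
  - order 1 (Camera): customer_id=6 -> matches Fiona
  - order 2 (Speaker): customer_id=4 -> matches Julia
  - order 3 (Pen): customer_id=6 -> matches Fiona
  - order 4 (Cable): customer_id=NULL, no match -> kept with NULL
  - order 5 (Printer): customer_id=5 -> matches Alice
All 5 rows appear; 1 has NULL customer.

SQL:
SELECT a.product, b.name AS customer
FROM orders a
LEFT JOIN customers b ON a.customer_id = b.id

Result:
product | customer
--------+---------
Camera  | Fiona   
Speaker | Julia   
Pen     | Fiona   
Cable   | NULL    
Printer | Alice   


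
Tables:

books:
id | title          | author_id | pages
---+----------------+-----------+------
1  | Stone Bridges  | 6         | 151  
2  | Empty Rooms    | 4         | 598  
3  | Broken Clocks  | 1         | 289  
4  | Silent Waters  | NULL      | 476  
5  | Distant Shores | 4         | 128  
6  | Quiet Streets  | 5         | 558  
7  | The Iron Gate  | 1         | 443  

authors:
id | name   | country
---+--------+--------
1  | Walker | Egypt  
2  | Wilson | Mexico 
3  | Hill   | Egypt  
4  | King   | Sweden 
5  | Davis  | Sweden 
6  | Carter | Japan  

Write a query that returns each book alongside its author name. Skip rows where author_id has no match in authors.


INNER JOIN keeps only books rows whose author_id matches an id in authors. Walk through each book:
  - book 1 (Stone Bridges): author_id=6 -> matches Carter
  - book 2 (Empty Rooms): author_id=4 -> matches King
  - book 3 (Broken Clocks): author_id=1 -> matches Walker
  - book 4 (Silent Waters): author_id=NULL, no match -> dropped
  - book 5 (Distant Shores): author_id=4 -> matches King
  - book 6 (Quiet Streets): author_id=5 -> matches Davis
  - book 7 (The Iron Gate): author_id=1 -> matches Walker
So 1 of 7 rows is dropped.

SQL:
SELECT a.title, b.name AS author
FROM books a
INNER JOIN authors b ON a.author_id = b.id

Result:
title          | author
---------------+-------
Stone Bridges  | Carter
Empty Rooms    | King  
Broken Clocks  | Walker
Distant Shores | King  
Quiet Streets  | Davis 
The Iron Gate  | Walker


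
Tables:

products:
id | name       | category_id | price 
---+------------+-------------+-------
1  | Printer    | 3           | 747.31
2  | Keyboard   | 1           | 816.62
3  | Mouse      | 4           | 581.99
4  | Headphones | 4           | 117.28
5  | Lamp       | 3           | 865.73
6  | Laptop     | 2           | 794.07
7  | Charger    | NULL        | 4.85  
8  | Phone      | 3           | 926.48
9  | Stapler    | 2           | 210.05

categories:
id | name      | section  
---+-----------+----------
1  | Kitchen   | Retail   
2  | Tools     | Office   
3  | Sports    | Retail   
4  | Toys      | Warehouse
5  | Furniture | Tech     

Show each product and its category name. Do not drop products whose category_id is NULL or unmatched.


LEFT JOIN keeps every row from products (the left table); where category_id has no match in categories, the category columns become NULL. Walk through each product:
  - product 1 (Printer): category_id=3 -> matches Sports
  - product 2 (Keyboard): category_id=1 -> matches Kitchen
  - product 3 (Mouse): category_id=4 -> matches Toys
  - product 4 (Headphones): category_id=4 -> matches Toys
  - product 5 (Lamp): category_id=3 -> matches Sports
  - product 6 (Laptop): category_id=2 -> matches Tools
  - product 7 (Charger): category_id=NULL, no match -> kept with NULL
  - product 8 (Phone): category_id=3 -> matches Sports
  - product 9 (Stapler): category_id=2 -> matches Tools
All 9 rows appear; 1 has NULL category.

SQL:
SELECT a.name, b.name AS category
FROM products a
LEFT JOIN categories b ON a.category_id = b.id

Result:
name       | category
-----------+---------
Printer    | Sports  
Keyboard   | Kitchen 
Mouse      | Toys    
Headphones | Toys    
Lamp       | Sports  
Laptop     | Tools   
Charger    | NULL    
Phone      | Sports  
Stapler    | Tools   


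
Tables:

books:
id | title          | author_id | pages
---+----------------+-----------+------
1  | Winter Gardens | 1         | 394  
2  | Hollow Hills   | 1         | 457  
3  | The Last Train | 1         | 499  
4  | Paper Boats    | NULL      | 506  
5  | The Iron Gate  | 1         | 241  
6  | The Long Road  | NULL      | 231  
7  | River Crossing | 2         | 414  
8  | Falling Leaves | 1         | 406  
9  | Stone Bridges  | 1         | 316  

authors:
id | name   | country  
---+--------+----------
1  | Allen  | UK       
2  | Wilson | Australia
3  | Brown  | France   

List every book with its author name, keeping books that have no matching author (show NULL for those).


LEFT JOIN keeps every row from books (the left table); where author_id has no match in authors, the author columns become NULL. Walk through each book:
  - book 1 (Winter Gardens): author_id=1 -> matches Allen
  - book 2 (Hollow Hills): author_id=1 -> matches Allen
  - book 3 (The Last Train): author_id=1 -> matches Allen
  - book 4 (Paper Boats): author_id=NULL, no match -> kept with NULL
  - book 5 (The Iron Gate): author_id=1 -> matches Allen
  - book 6 (The Long Road): author_id=NULL, no match -> kept with NULL
  - book 7 (River Crossing): author_id=2 -> matches Wilson
  - book 8 (Falling Leaves): author_id=1 -> matches Allen
  - book 9 (Stone Bridges): author_id=1 -> matches Allen
All 9 rows appear; 2 have NULL author.

SQL:
SELECT a.title, b.name AS author
FROM books a
LEFT JOIN authors b ON a.author_id = b.id

Result:
title          | author
---------------+-------
Winter Gardens | Allen 
Hollow Hills   | Allen 
The Last Train | Allen 
Paper Boats    | NULL  
The Iron Gate  | Allen 
The Long Road  | NULL  
River Crossing | Wilson
Falling Leaves | Allen 
Stone Bridges  | Allen 


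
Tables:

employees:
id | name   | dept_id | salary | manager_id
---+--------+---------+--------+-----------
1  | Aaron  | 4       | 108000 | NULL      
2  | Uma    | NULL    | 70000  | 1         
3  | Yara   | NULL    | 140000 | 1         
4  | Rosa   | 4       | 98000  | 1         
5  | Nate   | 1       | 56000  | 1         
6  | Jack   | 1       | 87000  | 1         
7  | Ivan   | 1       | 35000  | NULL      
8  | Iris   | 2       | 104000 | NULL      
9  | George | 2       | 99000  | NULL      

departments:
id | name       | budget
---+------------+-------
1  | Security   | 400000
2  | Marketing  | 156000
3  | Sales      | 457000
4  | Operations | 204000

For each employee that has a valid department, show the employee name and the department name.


INNER JOIN keeps only employees rows whose dept_id matches an id in departments. Walk through each employee:
  - employee 1 (Aaron): dept_id=4 -> matches Operations
  - employee 2 (Uma): dept_id=NULL, no match -> dropped
  - employee 3 (Yara): dept_id=NULL, no match -> dropped
  - employee 4 (Rosa): dept_id=4 -> matches Operations
  - employee 5 (Nate): dept_id=1 -> matches Security
  - employee 6 (Jack): dept_id=1 -> matches Security
  - employee 7 (Ivan): dept_id=1 -> matches Security
  - employee 8 (Iris): dept_id=2 -> matches Marketing
  - employee 9 (George): dept_id=2 -> matches Marketing
So 2 of 9 rows are dropped.

SQL:
SELECT a.name, b.name AS department
FROM employees a
INNER JOIN departments b ON a.dept_id = b.id

Result:
name   | department
-------+-----------
Aaron  | Operations
Rosa   | Operations
Nate   | Security  
Jack   | Security  
Ivan   | Security  
Iris   | Marketing 
George | Marketing 


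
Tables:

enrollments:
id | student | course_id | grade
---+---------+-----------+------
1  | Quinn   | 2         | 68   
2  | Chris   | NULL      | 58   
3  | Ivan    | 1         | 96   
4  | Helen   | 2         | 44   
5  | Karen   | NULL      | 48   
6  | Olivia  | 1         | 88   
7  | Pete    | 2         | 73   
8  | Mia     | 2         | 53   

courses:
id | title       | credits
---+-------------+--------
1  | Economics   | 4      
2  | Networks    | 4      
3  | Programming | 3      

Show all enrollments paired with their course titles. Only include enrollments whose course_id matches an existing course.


INNER JOIN keeps only enrollments rows whose course_id matches an id in courses. Walk through each enrollment:
  - enrollment 1 (Quinn): course_id=2 -> matches Networks
  - enrollment 2 (Chris): course_id=NULL, no match -> dropped
  - enrollment 3 (Ivan): course_id=1 -> matches Economics
  - enrollment 4 (Helen): course_id=2 -> matches Networks
  - enrollment 5 (Karen): course_id=NULL, no match -> dropped
  - enrollment 6 (Olivia): course_id=1 -> matches Economics
  - enrollment 7 (Pete): course_id=2 -> matches Networks
  - enrollment 8 (Mia): course_id=2 -> matches Networks
So 2 of 8 rows are dropped.

SQL:
SELECT a.student, b.title AS course
FROM enrollments a
INNER JOIN courses b ON a.course_id = b.id

Result:
student | course   
--------+----------
Quinn   | Networks 
Ivan    | Economics
Helen   | Networks 
Olivia  | Economics
Pete    | Networks 
Mia     | Networks 


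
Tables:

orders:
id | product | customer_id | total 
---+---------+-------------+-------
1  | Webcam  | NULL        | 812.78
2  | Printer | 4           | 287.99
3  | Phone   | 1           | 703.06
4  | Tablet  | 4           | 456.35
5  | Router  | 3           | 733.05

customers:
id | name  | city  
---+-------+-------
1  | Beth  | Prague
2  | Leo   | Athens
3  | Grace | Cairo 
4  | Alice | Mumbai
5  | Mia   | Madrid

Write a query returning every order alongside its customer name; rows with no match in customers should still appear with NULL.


LEFT JOIN keeps every row from orders (the left table); where customer_id has no match in customers, the customer columns become NULL. Walk through each order:
  - order 1 (Webcam): customer_id=NULL, no match -> kept with NULL
  - order 2 (Printer): customer_id=4 -> matches Alice
  - order 3 (Phone): customer_id=1 -> matches Beth
  - order 4 (Tablet): customer_id=4 -> matches Alice
  - order 5 (Router): customer_id=3 -> matches Grace
All 5 rows appear; 1 has NULL customer.

SQL:
SELECT a.product, b.name AS customer
FROM orders a
LEFT JOIN customers b ON a.customer_id = b.id

Result:
product | customer
--------+---------
Webcam  | NULL    
Printer | Alice   
Phone   | Beth    
Tablet  | Alice   
Router  | Grace   


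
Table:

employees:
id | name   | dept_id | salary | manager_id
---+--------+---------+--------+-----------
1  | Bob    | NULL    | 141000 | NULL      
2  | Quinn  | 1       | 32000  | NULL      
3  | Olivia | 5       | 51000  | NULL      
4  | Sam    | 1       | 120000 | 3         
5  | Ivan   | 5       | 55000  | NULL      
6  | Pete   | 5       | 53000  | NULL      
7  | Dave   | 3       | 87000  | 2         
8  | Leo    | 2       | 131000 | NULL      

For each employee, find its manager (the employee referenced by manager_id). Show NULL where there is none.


This is a self-join: employees is joined to a second copy of itself, matching each row's manager_id to another row's id. Use LEFT JOIN so rows with manager_id=NULL are kept.
  - employee 1 (Bob): manager_id=NULL -> NULL
  - employee 2 (Quinn): manager_id=NULL -> NULL
  - employee 3 (Olivia): manager_id=NULL -> NULL
  - employee 4 (Sam): manager_id=3 -> Olivia
  - employee 5 (Ivan): manager_id=NULL -> NULL
  - employee 6 (Pete): manager_id=NULL -> NULL
  - employee 7 (Dave): manager_id=2 -> Quinn
  - employee 8 (Leo): manager_id=NULL -> NULL

SQL:
SELECT a.name AS item, b.name AS manager
FROM employees a
LEFT JOIN employees b ON a.manager_id = b.id

Result:
item   | manager
-------+--------
Bob    | NULL   
Quinn  | NULL   
Olivia | NULL   
Sam    | Olivia 
Ivan   | NULL   
Pete   | NULL   
Dave   | Quinn  
Leo    | NULL   


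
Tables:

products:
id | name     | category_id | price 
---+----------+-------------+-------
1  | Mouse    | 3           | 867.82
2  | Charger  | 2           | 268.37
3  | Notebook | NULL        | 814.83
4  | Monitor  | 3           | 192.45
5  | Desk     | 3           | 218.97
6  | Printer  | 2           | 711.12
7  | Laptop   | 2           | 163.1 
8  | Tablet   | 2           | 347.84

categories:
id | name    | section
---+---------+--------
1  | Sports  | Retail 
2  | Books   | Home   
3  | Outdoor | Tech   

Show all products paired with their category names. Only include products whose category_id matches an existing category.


INNER JOIN keeps only products rows whose category_id matches an id in categories. Walk through each product:
  - product 1 (Mouse): category_id=3 -> matches Outdoor
  - product 2 (Charger): category_id=2 -> matches Books
  - product 3 (Notebook): category_id=NULL, no match -> dropped
  - product 4 (Monitor): category_id=3 -> matches Outdoor
  - product 5 (Desk): category_id=3 -> matches Outdoor
  - product 6 (Printer): category_id=2 -> matches Books
  - product 7 (Laptop): category_id=2 -> matches Books
  - product 8 (Tablet): category_id=2 -> matches Books
So 1 of 8 rows is dropped.

SQL:
SELECT a.name, b.name AS category
FROM products a
INNER JOIN categories b ON a.category_id = b.id

Result:
name    | category
--------+---------
Mouse   | Outdoor 
Charger | Books   
Monitor | Outdoor 
Desk    | Outdoor 
Printer | Books   
Laptop  | Books   
Tablet  | Books   
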